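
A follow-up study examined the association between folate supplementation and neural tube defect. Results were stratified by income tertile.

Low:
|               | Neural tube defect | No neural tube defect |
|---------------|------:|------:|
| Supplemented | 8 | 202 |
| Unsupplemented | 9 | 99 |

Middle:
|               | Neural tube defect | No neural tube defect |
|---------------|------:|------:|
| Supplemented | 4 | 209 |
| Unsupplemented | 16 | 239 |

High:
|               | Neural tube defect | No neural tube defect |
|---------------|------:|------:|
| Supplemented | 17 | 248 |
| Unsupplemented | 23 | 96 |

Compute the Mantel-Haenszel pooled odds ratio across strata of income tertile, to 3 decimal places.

OR_MH = Σ(aᵢdᵢ/nᵢ) / Σ(bᵢcᵢ/nᵢ), where nᵢ is the stratum total.
Stratum 1 (Low): n = 318; a·d/n = 8·99/318 = 2.4906; b·c/n = 202·9/318 = 5.7170
Stratum 2 (Middle): n = 468; a·d/n = 4·239/468 = 2.0427; b·c/n = 209·16/468 = 7.1453
Stratum 3 (High): n = 384; a·d/n = 17·96/384 = 4.2500; b·c/n = 248·23/384 = 14.8542
OR_MH = (2.4906 + 2.0427 + 4.2500) / (5.7170 + 7.1453 + 14.8542) = 8.7833 / 27.7164 = 0.31690

0.317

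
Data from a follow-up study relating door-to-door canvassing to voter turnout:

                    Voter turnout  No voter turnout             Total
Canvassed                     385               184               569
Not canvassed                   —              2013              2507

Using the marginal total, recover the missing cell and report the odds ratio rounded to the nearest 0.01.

The missing cell is in the unexposed row: 2507 − 2013 = 494.
So a = 385, b = 184, c = 494, d = 2013.
OR = (a·d)/(b·c) = (385 × 2013) / (184 × 494) = 775005 / 90896 = 8.52628

8.53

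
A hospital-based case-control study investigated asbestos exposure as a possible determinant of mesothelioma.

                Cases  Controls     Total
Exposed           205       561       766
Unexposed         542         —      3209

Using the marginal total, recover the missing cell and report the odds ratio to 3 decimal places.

The missing cell is in the unexposed row: 3209 − 542 = 2667.
So a = 205, b = 561, c = 542, d = 2667.
OR = (a·d)/(b·c) = (205 × 2667) / (561 × 542) = 546735 / 304062 = 1.79810

1.798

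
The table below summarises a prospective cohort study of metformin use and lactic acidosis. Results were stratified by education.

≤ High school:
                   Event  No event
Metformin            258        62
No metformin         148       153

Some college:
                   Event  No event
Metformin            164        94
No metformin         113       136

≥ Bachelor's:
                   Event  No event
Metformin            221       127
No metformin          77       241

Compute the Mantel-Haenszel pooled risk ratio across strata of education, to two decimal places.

1.79

RR_MH = Σ(aᵢ·n₀ᵢ/nᵢ) / Σ(cᵢ·n₁ᵢ/nᵢ), with n₁ᵢ = aᵢ+bᵢ (exposed), n₀ᵢ = cᵢ+dᵢ (unexposed), nᵢ = n₁ᵢ+n₀ᵢ.
Stratum 1 (≤ High school): n₁ = 320, n₀ = 301, n = 621; a·n₀/n = 258·301/621 = 125.0531; c·n₁/n = 148·320/621 = 76.2641
Stratum 2 (Some college): n₁ = 258, n₀ = 249, n = 507; a·n₀/n = 164·249/507 = 80.5444; c·n₁/n = 113·258/507 = 57.5030
Stratum 3 (≥ Bachelor's): n₁ = 348, n₀ = 318, n = 666; a·n₀/n = 221·318/666 = 105.5225; c·n₁/n = 77·348/666 = 40.2342
RR_MH = (125.0531 + 80.5444 + 105.5225) / (76.2641 + 57.5030 + 40.2342) = 311.1200 / 174.0013 = 1.78803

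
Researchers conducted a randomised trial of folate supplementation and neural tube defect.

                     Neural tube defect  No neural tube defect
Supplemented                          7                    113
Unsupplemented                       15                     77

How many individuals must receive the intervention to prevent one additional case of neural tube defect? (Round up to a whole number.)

10

Risk in treated group = 7/120 = 0.05833; risk in control = 15/92 = 0.16304.
Absolute risk reduction = 0.16304 − 0.05833 = 0.10471
NNT = 1 / ARR = 1 / 0.10471 = 9.550 → round up → 10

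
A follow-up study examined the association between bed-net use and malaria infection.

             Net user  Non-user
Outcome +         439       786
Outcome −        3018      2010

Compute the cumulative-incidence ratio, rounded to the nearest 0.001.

0.452

Reading the table with exposure as columns: a = 439 (Net user, case), b = 3018 (Net user, non-case), c = 786 (Non-user, case), d = 2010.
Risk in exposed = 439/3457 = 0.12699; risk in unexposed = 786/2796 = 0.28112.
RR = 0.12699 / 0.28112 = 0.45173
The risk is 55% lower among the exposed than among the unexposed.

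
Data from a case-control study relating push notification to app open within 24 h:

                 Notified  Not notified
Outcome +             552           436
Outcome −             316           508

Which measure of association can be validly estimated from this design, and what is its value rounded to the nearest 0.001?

Reading the table with exposure as columns: a = 552 (Notified, case), b = 316 (Notified, non-case), c = 436 (Not notified, case), d = 508.
This is a case-control study: participants were sampled on outcome status, so risks in the source population cannot be estimated directly — relative risk is not valid here. The odds ratio is the appropriate measure.
OR = (a·d)/(b·c) = (552 × 508) / (316 × 436) = 280416 / 137776 = 2.03530

2.035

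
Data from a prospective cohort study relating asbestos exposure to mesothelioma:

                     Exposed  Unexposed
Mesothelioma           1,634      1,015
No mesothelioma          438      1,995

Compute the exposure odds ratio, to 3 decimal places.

Reading the table with exposure as columns: a = 1634 (Exposed, case), b = 438 (Exposed, non-case), c = 1015 (Unexposed, case), d = 1995.
OR = (a·d)/(b·c) = (1634 × 1995) / (438 × 1015) = 3259830 / 444570 = 7.33255
The odds of mesothelioma are about 7.33 times as high in the exposed group.

7.333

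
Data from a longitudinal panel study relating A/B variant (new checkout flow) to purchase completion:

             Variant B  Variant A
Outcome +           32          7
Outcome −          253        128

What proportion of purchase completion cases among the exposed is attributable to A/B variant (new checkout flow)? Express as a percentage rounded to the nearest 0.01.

53.82

Reading the table with exposure as columns: a = 32 (Variant B, case), b = 253 (Variant B, non-case), c = 7 (Variant A, case), d = 128.
Risk in exposed = 32/285 = 0.11228; risk in unexposed = 7/135 = 0.05185.
RR = 0.11228/0.05185 = 2.16541
AR% = (RR − 1)/RR × 100 = (2.16541 − 1)/2.16541 × 100 = 53.8194%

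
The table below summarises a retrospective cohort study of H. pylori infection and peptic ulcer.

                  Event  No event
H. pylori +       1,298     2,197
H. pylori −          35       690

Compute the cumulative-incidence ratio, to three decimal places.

Cells: a = 1298, b = 2197, c = 35, d = 690.
Risk in exposed = 1298/3495 = 0.37139; risk in unexposed = 35/725 = 0.04828.
RR = 0.37139 / 0.04828 = 7.69303
The risk among the exposed is 7.69 times that among the unexposed.

7.693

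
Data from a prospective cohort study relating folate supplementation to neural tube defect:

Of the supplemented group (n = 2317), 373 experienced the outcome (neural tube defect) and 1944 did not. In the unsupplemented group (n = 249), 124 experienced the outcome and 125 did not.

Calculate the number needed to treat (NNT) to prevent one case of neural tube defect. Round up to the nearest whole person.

Risk in treated group = 373/2317 = 0.16098; risk in control = 124/249 = 0.49799.
Absolute risk reduction = 0.49799 − 0.16098 = 0.33701
NNT = 1 / ARR = 1 / 0.33701 = 2.967 → round up → 3

3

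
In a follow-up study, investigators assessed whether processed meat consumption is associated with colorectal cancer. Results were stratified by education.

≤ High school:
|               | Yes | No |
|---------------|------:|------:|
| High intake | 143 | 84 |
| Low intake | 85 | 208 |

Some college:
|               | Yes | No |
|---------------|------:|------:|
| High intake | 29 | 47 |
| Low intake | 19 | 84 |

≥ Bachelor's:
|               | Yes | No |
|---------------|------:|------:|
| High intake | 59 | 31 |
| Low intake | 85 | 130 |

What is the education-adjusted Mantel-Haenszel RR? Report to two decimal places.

1.98

RR_MH = Σ(aᵢ·n₀ᵢ/nᵢ) / Σ(cᵢ·n₁ᵢ/nᵢ), with n₁ᵢ = aᵢ+bᵢ (exposed), n₀ᵢ = cᵢ+dᵢ (unexposed), nᵢ = n₁ᵢ+n₀ᵢ.
Stratum 1 (≤ High school): n₁ = 227, n₀ = 293, n = 520; a·n₀/n = 143·293/520 = 80.5750; c·n₁/n = 85·227/520 = 37.1058
Stratum 2 (Some college): n₁ = 76, n₀ = 103, n = 179; a·n₀/n = 29·103/179 = 16.6872; c·n₁/n = 19·76/179 = 8.0670
Stratum 3 (≥ Bachelor's): n₁ = 90, n₀ = 215, n = 305; a·n₀/n = 59·215/305 = 41.5902; c·n₁/n = 85·90/305 = 25.0820
RR_MH = (80.5750 + 16.6872 + 41.5902) / (37.1058 + 8.0670 + 25.0820) = 138.8523 / 70.2548 = 1.97641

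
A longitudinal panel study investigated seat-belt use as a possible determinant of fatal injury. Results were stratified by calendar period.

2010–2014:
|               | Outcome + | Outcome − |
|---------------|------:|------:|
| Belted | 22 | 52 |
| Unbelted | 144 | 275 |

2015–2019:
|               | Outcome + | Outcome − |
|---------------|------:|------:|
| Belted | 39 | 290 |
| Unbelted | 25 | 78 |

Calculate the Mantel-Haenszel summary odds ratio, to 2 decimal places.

0.60

OR_MH = Σ(aᵢdᵢ/nᵢ) / Σ(bᵢcᵢ/nᵢ), where nᵢ is the stratum total.
Stratum 1 (2010–2014): n = 493; a·d/n = 22·275/493 = 12.2718; b·c/n = 52·144/493 = 15.1886
Stratum 2 (2015–2019): n = 432; a·d/n = 39·78/432 = 7.0417; b·c/n = 290·25/432 = 16.7824
OR_MH = (12.2718 + 7.0417) / (15.1886 + 16.7824) = 19.3135 / 31.9710 = 0.60409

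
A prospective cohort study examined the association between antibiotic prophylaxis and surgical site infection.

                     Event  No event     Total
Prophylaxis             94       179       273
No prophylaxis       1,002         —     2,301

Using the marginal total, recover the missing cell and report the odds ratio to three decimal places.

The missing cell is in the unexposed row: 2301 − 1002 = 1299.
So a = 94, b = 179, c = 1002, d = 1299.
OR = (a·d)/(b·c) = (94 × 1299) / (179 × 1002) = 122106 / 179358 = 0.68079

0.681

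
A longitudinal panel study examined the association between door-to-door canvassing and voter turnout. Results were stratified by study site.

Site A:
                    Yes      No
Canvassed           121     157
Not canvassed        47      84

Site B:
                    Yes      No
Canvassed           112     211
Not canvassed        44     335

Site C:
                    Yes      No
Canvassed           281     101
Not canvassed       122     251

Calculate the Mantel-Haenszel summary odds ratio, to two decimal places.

3.61

OR_MH = Σ(aᵢdᵢ/nᵢ) / Σ(bᵢcᵢ/nᵢ), where nᵢ is the stratum total.
Stratum 1 (Site A): n = 409; a·d/n = 121·84/409 = 24.8509; b·c/n = 157·47/409 = 18.0416
Stratum 2 (Site B): n = 702; a·d/n = 112·335/702 = 53.4473; b·c/n = 211·44/702 = 13.2251
Stratum 3 (Site C): n = 755; a·d/n = 281·251/755 = 93.4185; b·c/n = 101·122/755 = 16.3205
OR_MH = (24.8509 + 53.4473 + 93.4185) / (18.0416 + 13.2251 + 16.3205) = 171.7167 / 47.5872 = 3.60847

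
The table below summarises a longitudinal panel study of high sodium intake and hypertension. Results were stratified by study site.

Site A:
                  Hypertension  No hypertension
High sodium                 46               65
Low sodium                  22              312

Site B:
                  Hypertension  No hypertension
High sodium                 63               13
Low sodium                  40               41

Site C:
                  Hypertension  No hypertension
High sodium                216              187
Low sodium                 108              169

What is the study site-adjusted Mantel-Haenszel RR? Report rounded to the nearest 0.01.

RR_MH = Σ(aᵢ·n₀ᵢ/nᵢ) / Σ(cᵢ·n₁ᵢ/nᵢ), with n₁ᵢ = aᵢ+bᵢ (exposed), n₀ᵢ = cᵢ+dᵢ (unexposed), nᵢ = n₁ᵢ+n₀ᵢ.
Stratum 1 (Site A): n₁ = 111, n₀ = 334, n = 445; a·n₀/n = 46·334/445 = 34.5258; c·n₁/n = 22·111/445 = 5.4876
Stratum 2 (Site B): n₁ = 76, n₀ = 81, n = 157; a·n₀/n = 63·81/157 = 32.5032; c·n₁/n = 40·76/157 = 19.3631
Stratum 3 (Site C): n₁ = 403, n₀ = 277, n = 680; a·n₀/n = 216·277/680 = 87.9882; c·n₁/n = 108·403/680 = 64.0059
RR_MH = (34.5258 + 32.5032 + 87.9882) / (5.4876 + 19.3631 + 64.0059) = 155.0173 / 88.8566 = 1.74458

1.74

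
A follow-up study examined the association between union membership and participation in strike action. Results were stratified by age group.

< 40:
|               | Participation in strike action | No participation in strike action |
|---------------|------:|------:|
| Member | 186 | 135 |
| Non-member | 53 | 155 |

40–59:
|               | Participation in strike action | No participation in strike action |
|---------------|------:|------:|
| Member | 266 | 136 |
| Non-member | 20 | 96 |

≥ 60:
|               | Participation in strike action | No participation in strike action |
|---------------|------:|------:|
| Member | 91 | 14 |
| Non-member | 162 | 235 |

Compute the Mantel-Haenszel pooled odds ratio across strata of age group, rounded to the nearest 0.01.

OR_MH = Σ(aᵢdᵢ/nᵢ) / Σ(bᵢcᵢ/nᵢ), where nᵢ is the stratum total.
Stratum 1 (< 40): n = 529; a·d/n = 186·155/529 = 54.4991; b·c/n = 135·53/529 = 13.5255
Stratum 2 (40–59): n = 518; a·d/n = 266·96/518 = 49.2973; b·c/n = 136·20/518 = 5.2510
Stratum 3 (≥ 60): n = 502; a·d/n = 91·235/502 = 42.5996; b·c/n = 14·162/502 = 4.5179
OR_MH = (54.4991 + 49.2973 + 42.5996) / (13.5255 + 5.2510 + 4.5179) = 146.3960 / 23.2944 = 6.28459

6.28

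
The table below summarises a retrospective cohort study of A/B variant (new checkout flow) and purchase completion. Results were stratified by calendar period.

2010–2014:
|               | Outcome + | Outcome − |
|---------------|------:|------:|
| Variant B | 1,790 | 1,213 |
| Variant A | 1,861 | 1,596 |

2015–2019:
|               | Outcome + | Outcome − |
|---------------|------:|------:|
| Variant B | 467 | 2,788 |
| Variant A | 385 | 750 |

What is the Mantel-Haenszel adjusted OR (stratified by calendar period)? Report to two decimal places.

OR_MH = Σ(aᵢdᵢ/nᵢ) / Σ(bᵢcᵢ/nᵢ), where nᵢ is the stratum total.
Stratum 1 (2010–2014): n = 6460; a·d/n = 1790·1596/6460 = 442.2353; b·c/n = 1213·1861/6460 = 349.4416
Stratum 2 (2015–2019): n = 4390; a·d/n = 467·750/4390 = 79.7836; b·c/n = 2788·385/4390 = 244.5057
OR_MH = (442.2353 + 79.7836) / (349.4416 + 244.5057) = 522.0189 / 593.9473 = 0.87890

0.88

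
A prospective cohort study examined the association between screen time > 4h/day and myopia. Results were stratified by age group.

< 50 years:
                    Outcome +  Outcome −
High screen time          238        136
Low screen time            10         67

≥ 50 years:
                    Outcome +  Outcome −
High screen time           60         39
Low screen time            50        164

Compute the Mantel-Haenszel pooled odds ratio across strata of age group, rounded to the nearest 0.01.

OR_MH = Σ(aᵢdᵢ/nᵢ) / Σ(bᵢcᵢ/nᵢ), where nᵢ is the stratum total.
Stratum 1 (< 50 years): n = 451; a·d/n = 238·67/451 = 35.3570; b·c/n = 136·10/451 = 3.0155
Stratum 2 (≥ 50 years): n = 313; a·d/n = 60·164/313 = 31.4377; b·c/n = 39·50/313 = 6.2300
OR_MH = (35.3570 + 31.4377) / (3.0155 + 6.2300) = 66.7947 / 9.2456 = 7.22452

7.22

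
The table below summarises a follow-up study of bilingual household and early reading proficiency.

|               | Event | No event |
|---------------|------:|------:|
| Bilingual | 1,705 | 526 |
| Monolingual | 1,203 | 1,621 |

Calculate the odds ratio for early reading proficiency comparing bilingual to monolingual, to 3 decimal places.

4.368

Cells: a = 1705, b = 526, c = 1203, d = 1621.
OR = (a·d)/(b·c) = (1705 × 1621) / (526 × 1203) = 2763805 / 632778 = 4.36773
The odds of early reading proficiency are about 4.37 times as high in the bilingual group.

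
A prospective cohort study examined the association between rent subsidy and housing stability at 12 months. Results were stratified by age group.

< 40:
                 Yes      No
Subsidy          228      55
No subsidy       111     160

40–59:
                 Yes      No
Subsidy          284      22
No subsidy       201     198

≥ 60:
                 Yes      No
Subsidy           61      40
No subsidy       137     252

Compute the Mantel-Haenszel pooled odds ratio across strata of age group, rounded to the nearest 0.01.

OR_MH = Σ(aᵢdᵢ/nᵢ) / Σ(bᵢcᵢ/nᵢ), where nᵢ is the stratum total.
Stratum 1 (< 40): n = 554; a·d/n = 228·160/554 = 65.8484; b·c/n = 55·111/554 = 11.0199
Stratum 2 (40–59): n = 705; a·d/n = 284·198/705 = 79.7617; b·c/n = 22·201/705 = 6.2723
Stratum 3 (≥ 60): n = 490; a·d/n = 61·252/490 = 31.3714; b·c/n = 40·137/490 = 11.1837
OR_MH = (65.8484 + 79.7617 + 31.3714) / (11.0199 + 6.2723 + 11.1837) = 176.9815 / 28.4759 = 6.21514

6.22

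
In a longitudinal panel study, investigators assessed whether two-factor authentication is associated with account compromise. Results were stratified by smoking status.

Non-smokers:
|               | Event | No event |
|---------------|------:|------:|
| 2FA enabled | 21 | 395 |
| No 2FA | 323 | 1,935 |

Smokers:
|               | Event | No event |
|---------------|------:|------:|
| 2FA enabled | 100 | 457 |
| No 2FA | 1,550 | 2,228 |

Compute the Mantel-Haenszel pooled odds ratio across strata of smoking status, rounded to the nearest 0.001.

OR_MH = Σ(aᵢdᵢ/nᵢ) / Σ(bᵢcᵢ/nᵢ), where nᵢ is the stratum total.
Stratum 1 (Non-smokers): n = 2674; a·d/n = 21·1935/2674 = 15.1963; b·c/n = 395·323/2674 = 47.7132
Stratum 2 (Smokers): n = 4335; a·d/n = 100·2228/4335 = 51.3956; b·c/n = 457·1550/4335 = 163.4025
OR_MH = (15.1963 + 51.3956) / (47.7132 + 163.4025) = 66.5920 / 211.1157 = 0.31543

0.315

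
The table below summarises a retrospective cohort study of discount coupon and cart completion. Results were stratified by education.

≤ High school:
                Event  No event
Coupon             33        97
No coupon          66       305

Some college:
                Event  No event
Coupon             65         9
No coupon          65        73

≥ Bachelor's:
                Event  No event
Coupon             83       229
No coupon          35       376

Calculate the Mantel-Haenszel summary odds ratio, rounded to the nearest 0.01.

3.22

OR_MH = Σ(aᵢdᵢ/nᵢ) / Σ(bᵢcᵢ/nᵢ), where nᵢ is the stratum total.
Stratum 1 (≤ High school): n = 501; a·d/n = 33·305/501 = 20.0898; b·c/n = 97·66/501 = 12.7784
Stratum 2 (Some college): n = 212; a·d/n = 65·73/212 = 22.3821; b·c/n = 9·65/212 = 2.7594
Stratum 3 (≥ Bachelor's): n = 723; a·d/n = 83·376/723 = 43.1646; b·c/n = 229·35/723 = 11.0858
OR_MH = (20.0898 + 22.3821 + 43.1646) / (12.7784 + 2.7594 + 11.0858) = 85.6365 / 26.6236 = 3.21656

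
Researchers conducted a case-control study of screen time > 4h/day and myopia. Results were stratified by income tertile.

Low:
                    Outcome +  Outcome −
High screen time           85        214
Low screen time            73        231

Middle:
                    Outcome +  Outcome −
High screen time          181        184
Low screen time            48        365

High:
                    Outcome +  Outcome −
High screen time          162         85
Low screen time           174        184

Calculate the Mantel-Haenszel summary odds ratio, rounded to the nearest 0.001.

2.702

OR_MH = Σ(aᵢdᵢ/nᵢ) / Σ(bᵢcᵢ/nᵢ), where nᵢ is the stratum total.
Stratum 1 (Low): n = 603; a·d/n = 85·231/603 = 32.5622; b·c/n = 214·73/603 = 25.9071
Stratum 2 (Middle): n = 778; a·d/n = 181·365/778 = 84.9165; b·c/n = 184·48/778 = 11.3522
Stratum 3 (High): n = 605; a·d/n = 162·184/605 = 49.2694; b·c/n = 85·174/605 = 24.4463
OR_MH = (32.5622 + 84.9165 + 49.2694) / (25.9071 + 11.3522 + 24.4463) = 166.7481 / 61.7056 = 2.70232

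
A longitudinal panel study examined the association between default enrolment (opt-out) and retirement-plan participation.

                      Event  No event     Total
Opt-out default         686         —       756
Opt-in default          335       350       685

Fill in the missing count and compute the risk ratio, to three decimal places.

1.855

The missing cell is in the exposed row: 756 − 686 = 70.
So a = 686, b = 70, c = 335, d = 350.
RR = [a/(a+b)] / [c/(c+d)] = (686/756) / (335/685) = 0.90741/0.48905 = 1.85544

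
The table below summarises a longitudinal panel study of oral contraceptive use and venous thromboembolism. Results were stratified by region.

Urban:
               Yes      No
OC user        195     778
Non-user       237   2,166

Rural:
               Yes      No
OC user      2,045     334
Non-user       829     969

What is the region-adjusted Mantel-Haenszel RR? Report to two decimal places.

1.89

RR_MH = Σ(aᵢ·n₀ᵢ/nᵢ) / Σ(cᵢ·n₁ᵢ/nᵢ), with n₁ᵢ = aᵢ+bᵢ (exposed), n₀ᵢ = cᵢ+dᵢ (unexposed), nᵢ = n₁ᵢ+n₀ᵢ.
Stratum 1 (Urban): n₁ = 973, n₀ = 2403, n = 3376; a·n₀/n = 195·2403/3376 = 138.7989; c·n₁/n = 237·973/3376 = 68.3060
Stratum 2 (Rural): n₁ = 2379, n₀ = 1798, n = 4177; a·n₀/n = 2045·1798/4177 = 880.2753; c·n₁/n = 829·2379/4177 = 472.1549
RR_MH = (138.7989 + 880.2753) / (68.3060 + 472.1549) = 1019.0742 / 540.4609 = 1.88557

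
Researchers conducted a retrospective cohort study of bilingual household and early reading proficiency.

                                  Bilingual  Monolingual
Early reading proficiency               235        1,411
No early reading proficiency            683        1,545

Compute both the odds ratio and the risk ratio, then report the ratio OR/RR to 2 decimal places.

Reading the table with exposure as columns: a = 235 (Bilingual, case), b = 683 (Bilingual, non-case), c = 1411 (Monolingual, case), d = 1545.
OR = (235·1545)/(683·1411) = 363075/963713 = 0.37675
Risk in exposed = 235/918 = 0.25599; risk in unexposed = 1411/2956 = 0.47733; RR = 0.53629
OR/RR = 0.37675 / 0.53629 = 0.70250
The outcome is not rare, so the OR lies further from 1 than the RR.

0.70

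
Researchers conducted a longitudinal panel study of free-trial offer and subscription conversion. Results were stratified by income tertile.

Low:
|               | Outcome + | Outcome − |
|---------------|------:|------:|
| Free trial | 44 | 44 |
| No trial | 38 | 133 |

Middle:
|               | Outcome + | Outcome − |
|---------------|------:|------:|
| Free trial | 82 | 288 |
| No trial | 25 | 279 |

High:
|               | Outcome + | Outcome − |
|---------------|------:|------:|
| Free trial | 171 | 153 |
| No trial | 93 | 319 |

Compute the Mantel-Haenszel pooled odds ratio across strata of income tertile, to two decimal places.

OR_MH = Σ(aᵢdᵢ/nᵢ) / Σ(bᵢcᵢ/nᵢ), where nᵢ is the stratum total.
Stratum 1 (Low): n = 259; a·d/n = 44·133/259 = 22.5946; b·c/n = 44·38/259 = 6.4556
Stratum 2 (Middle): n = 674; a·d/n = 82·279/674 = 33.9436; b·c/n = 288·25/674 = 10.6825
Stratum 3 (High): n = 736; a·d/n = 171·319/736 = 74.1155; b·c/n = 153·93/736 = 19.3329
OR_MH = (22.5946 + 33.9436 + 74.1155) / (6.4556 + 10.6825 + 19.3329) = 130.6537 / 36.4710 = 3.58240

3.58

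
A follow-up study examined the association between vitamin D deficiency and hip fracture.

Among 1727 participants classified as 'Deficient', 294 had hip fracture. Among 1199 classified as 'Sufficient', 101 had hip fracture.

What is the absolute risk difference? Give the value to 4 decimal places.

0.0860

From the description: a = 294, b = 1433, c = 101, d = 1098.
Risk in exposed = 294/1727 = 0.170237; risk in unexposed = 101/1199 = 0.084237.
Risk difference = 0.170237 − 0.084237 = 0.086001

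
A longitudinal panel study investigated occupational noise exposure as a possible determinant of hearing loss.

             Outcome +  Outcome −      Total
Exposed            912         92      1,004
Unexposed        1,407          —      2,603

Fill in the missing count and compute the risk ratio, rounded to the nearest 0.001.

1.681

The missing cell is in the unexposed row: 2603 − 1407 = 1196.
So a = 912, b = 92, c = 1407, d = 1196.
RR = [a/(a+b)] / [c/(c+d)] = (912/1004) / (1407/2603) = 0.90837/0.54053 = 1.68051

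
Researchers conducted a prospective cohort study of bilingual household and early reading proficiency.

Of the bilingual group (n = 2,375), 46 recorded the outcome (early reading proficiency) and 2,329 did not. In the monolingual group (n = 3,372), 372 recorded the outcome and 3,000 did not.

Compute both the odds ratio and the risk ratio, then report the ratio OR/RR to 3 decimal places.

0.907

From the description: a = 46, b = 2329, c = 372, d = 3000.
OR = (46·3000)/(2329·372) = 138000/866388 = 0.15928
Risk in exposed = 46/2375 = 0.01937; risk in unexposed = 372/3372 = 0.11032; RR = 0.17557
OR/RR = 0.15928 / 0.17557 = 0.90725
The outcome is not rare, so the OR lies further from 1 than the RR.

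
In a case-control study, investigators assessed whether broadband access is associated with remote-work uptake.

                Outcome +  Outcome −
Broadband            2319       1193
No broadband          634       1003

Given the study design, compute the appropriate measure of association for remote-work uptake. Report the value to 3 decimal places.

3.075

Cells: a = 2319, b = 1193, c = 634, d = 1003.
This is a case-control study: participants were sampled on outcome status, so risks in the source population cannot be estimated directly — relative risk is not valid here. The odds ratio is the appropriate measure.
OR = (a·d)/(b·c) = (2319 × 1003) / (1193 × 634) = 2325957 / 756362 = 3.07519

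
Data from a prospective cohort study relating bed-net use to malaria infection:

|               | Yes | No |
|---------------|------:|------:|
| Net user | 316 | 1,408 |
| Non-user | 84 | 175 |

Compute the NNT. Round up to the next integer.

8

Risk in treated group = 316/1724 = 0.18329; risk in control = 84/259 = 0.32432.
Absolute risk reduction = 0.32432 − 0.18329 = 0.14103
NNT = 1 / ARR = 1 / 0.14103 = 7.091 → round up → 8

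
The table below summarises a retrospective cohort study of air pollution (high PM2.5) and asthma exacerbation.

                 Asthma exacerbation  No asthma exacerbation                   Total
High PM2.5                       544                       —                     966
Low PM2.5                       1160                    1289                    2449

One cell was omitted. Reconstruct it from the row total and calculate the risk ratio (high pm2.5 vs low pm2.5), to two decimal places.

The missing cell is in the exposed row: 966 − 544 = 422.
So a = 544, b = 422, c = 1160, d = 1289.
RR = [a/(a+b)] / [c/(c+d)] = (544/966) / (1160/2449) = 0.56315/0.47366 = 1.18892

1.19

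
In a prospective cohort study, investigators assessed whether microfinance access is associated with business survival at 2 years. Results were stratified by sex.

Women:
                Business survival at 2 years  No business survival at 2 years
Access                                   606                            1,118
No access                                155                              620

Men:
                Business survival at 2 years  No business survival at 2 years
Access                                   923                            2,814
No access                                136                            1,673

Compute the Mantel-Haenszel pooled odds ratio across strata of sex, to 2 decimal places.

OR_MH = Σ(aᵢdᵢ/nᵢ) / Σ(bᵢcᵢ/nᵢ), where nᵢ is the stratum total.
Stratum 1 (Women): n = 2499; a·d/n = 606·620/2499 = 150.3481; b·c/n = 1118·155/2499 = 69.3437
Stratum 2 (Men): n = 5546; a·d/n = 923·1673/5546 = 278.4311; b·c/n = 2814·136/5546 = 69.0054
OR_MH = (150.3481 + 278.4311) / (69.3437 + 69.0054) = 428.7793 / 138.3491 = 3.09925

3.10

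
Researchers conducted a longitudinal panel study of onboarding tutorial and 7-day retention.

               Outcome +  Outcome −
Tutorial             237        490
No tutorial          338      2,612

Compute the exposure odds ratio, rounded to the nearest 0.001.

Cells: a = 237, b = 490, c = 338, d = 2612.
OR = (a·d)/(b·c) = (237 × 2612) / (490 × 338) = 619044 / 165620 = 3.73774
The odds of 7-day retention are about 3.74 times as high in the tutorial group.

3.738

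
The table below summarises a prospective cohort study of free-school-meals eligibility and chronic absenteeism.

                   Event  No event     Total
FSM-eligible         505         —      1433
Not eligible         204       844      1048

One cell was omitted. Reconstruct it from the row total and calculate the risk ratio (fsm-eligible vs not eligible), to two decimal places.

1.81

The missing cell is in the exposed row: 1433 − 505 = 928.
So a = 505, b = 928, c = 204, d = 844.
RR = [a/(a+b)] / [c/(c+d)] = (505/1433) / (204/1048) = 0.35241/0.19466 = 1.81041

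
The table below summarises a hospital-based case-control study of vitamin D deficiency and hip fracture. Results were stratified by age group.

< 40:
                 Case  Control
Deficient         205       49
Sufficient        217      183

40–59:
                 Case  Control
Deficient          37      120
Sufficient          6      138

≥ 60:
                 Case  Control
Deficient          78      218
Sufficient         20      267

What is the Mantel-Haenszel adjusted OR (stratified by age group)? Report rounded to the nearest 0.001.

4.212

OR_MH = Σ(aᵢdᵢ/nᵢ) / Σ(bᵢcᵢ/nᵢ), where nᵢ is the stratum total.
Stratum 1 (< 40): n = 654; a·d/n = 205·183/654 = 57.3624; b·c/n = 49·217/654 = 16.2584
Stratum 2 (40–59): n = 301; a·d/n = 37·138/301 = 16.9635; b·c/n = 120·6/301 = 2.3920
Stratum 3 (≥ 60): n = 583; a·d/n = 78·267/583 = 35.7221; b·c/n = 218·20/583 = 7.4786
OR_MH = (57.3624 + 16.9635 + 35.7221) / (16.2584 + 2.3920 + 7.4786) = 110.0480 / 26.1290 = 4.21172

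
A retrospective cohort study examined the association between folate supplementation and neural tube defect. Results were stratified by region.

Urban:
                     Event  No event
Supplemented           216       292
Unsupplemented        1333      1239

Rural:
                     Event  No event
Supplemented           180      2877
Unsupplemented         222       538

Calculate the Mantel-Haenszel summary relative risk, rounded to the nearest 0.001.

RR_MH = Σ(aᵢ·n₀ᵢ/nᵢ) / Σ(cᵢ·n₁ᵢ/nᵢ), with n₁ᵢ = aᵢ+bᵢ (exposed), n₀ᵢ = cᵢ+dᵢ (unexposed), nᵢ = n₁ᵢ+n₀ᵢ.
Stratum 1 (Urban): n₁ = 508, n₀ = 2572, n = 3080; a·n₀/n = 216·2572/3080 = 180.3740; c·n₁/n = 1333·508/3080 = 219.8584
Stratum 2 (Rural): n₁ = 3057, n₀ = 760, n = 3817; a·n₀/n = 180·760/3817 = 35.8397; c·n₁/n = 222·3057/3817 = 177.7977
RR_MH = (180.3740 + 35.8397) / (219.8584 + 177.7977) = 216.2137 / 397.6562 = 0.54372

0.544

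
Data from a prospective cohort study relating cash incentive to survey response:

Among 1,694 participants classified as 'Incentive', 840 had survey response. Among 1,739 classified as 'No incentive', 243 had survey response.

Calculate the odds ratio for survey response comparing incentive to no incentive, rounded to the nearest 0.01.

6.06

From the description: a = 840, b = 854, c = 243, d = 1496.
OR = (a·d)/(b·c) = (840 × 1496) / (854 × 243) = 1256640 / 207522 = 6.05545
The odds of survey response are about 6.06 times as high in the incentive group.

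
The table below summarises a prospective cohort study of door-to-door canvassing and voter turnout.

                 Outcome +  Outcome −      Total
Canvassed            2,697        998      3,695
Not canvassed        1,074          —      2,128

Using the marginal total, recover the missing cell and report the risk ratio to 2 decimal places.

1.45

The missing cell is in the unexposed row: 2128 − 1074 = 1054.
So a = 2697, b = 998, c = 1074, d = 1054.
RR = [a/(a+b)] / [c/(c+d)] = (2697/3695) / (1074/2128) = 0.72991/0.50470 = 1.44622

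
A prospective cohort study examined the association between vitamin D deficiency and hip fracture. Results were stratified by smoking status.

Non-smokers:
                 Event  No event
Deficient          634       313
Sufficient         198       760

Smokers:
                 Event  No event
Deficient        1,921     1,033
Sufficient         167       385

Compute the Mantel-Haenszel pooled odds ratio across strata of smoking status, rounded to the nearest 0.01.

5.68

OR_MH = Σ(aᵢdᵢ/nᵢ) / Σ(bᵢcᵢ/nᵢ), where nᵢ is the stratum total.
Stratum 1 (Non-smokers): n = 1905; a·d/n = 634·760/1905 = 252.9344; b·c/n = 313·198/1905 = 32.5323
Stratum 2 (Smokers): n = 3506; a·d/n = 1921·385/3506 = 210.9484; b·c/n = 1033·167/3506 = 49.2045
OR_MH = (252.9344 + 210.9484) / (32.5323 + 49.2045) = 463.8828 / 81.7368 = 5.67532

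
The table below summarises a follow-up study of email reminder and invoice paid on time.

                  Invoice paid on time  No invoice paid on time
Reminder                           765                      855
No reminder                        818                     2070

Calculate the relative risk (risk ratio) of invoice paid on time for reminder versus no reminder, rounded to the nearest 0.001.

1.667

Cells: a = 765, b = 855, c = 818, d = 2070.
Risk in exposed = 765/1620 = 0.47222; risk in unexposed = 818/2888 = 0.28324.
RR = 0.47222 / 0.28324 = 1.66721
The risk among the exposed is 1.67 times that among the unexposed.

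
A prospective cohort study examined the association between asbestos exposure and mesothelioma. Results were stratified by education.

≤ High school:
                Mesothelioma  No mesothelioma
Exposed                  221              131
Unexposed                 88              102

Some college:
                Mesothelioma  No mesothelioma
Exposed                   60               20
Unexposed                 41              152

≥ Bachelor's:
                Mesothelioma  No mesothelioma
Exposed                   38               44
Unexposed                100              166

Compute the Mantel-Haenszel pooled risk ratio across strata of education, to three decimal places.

RR_MH = Σ(aᵢ·n₀ᵢ/nᵢ) / Σ(cᵢ·n₁ᵢ/nᵢ), with n₁ᵢ = aᵢ+bᵢ (exposed), n₀ᵢ = cᵢ+dᵢ (unexposed), nᵢ = n₁ᵢ+n₀ᵢ.
Stratum 1 (≤ High school): n₁ = 352, n₀ = 190, n = 542; a·n₀/n = 221·190/542 = 77.4723; c·n₁/n = 88·352/542 = 57.1513
Stratum 2 (Some college): n₁ = 80, n₀ = 193, n = 273; a·n₀/n = 60·193/273 = 42.4176; c·n₁/n = 41·80/273 = 12.0147
Stratum 3 (≥ Bachelor's): n₁ = 82, n₀ = 266, n = 348; a·n₀/n = 38·266/348 = 29.0460; c·n₁/n = 100·82/348 = 23.5632
RR_MH = (77.4723 + 42.4176 + 29.0460) / (57.1513 + 12.0147 + 23.5632) = 148.9359 / 92.7292 = 1.60614

1.606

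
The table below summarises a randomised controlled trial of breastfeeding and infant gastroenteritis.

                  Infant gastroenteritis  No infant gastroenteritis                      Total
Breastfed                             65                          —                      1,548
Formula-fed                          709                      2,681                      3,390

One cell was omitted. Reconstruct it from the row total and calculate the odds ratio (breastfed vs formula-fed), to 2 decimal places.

0.17

The missing cell is in the exposed row: 1548 − 65 = 1483.
So a = 65, b = 1483, c = 709, d = 2681.
OR = (a·d)/(b·c) = (65 × 2681) / (1483 × 709) = 174265 / 1051447 = 0.16574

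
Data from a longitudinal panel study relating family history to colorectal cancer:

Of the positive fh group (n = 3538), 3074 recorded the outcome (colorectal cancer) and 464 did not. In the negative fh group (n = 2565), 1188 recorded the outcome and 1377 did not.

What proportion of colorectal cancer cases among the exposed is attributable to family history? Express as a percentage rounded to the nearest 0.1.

From the description: a = 3074, b = 464, c = 1188, d = 1377.
Risk in exposed = 3074/3538 = 0.86885; risk in unexposed = 1188/2565 = 0.46316.
RR = 0.86885/0.46316 = 1.87593
AR% = (RR − 1)/RR × 100 = (1.87593 − 1)/1.87593 × 100 = 46.6931%

46.7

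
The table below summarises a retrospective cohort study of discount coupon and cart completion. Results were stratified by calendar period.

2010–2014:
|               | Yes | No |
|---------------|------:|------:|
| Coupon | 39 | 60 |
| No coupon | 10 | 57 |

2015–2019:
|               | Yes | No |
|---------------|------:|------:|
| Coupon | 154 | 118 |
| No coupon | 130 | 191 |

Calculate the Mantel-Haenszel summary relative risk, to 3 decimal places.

RR_MH = Σ(aᵢ·n₀ᵢ/nᵢ) / Σ(cᵢ·n₁ᵢ/nᵢ), with n₁ᵢ = aᵢ+bᵢ (exposed), n₀ᵢ = cᵢ+dᵢ (unexposed), nᵢ = n₁ᵢ+n₀ᵢ.
Stratum 1 (2010–2014): n₁ = 99, n₀ = 67, n = 166; a·n₀/n = 39·67/166 = 15.7410; c·n₁/n = 10·99/166 = 5.9639
Stratum 2 (2015–2019): n₁ = 272, n₀ = 321, n = 593; a·n₀/n = 154·321/593 = 83.3626; c·n₁/n = 130·272/593 = 59.6290
RR_MH = (15.7410 + 83.3626) / (5.9639 + 59.6290) = 99.1035 / 65.5929 = 1.51089

1.511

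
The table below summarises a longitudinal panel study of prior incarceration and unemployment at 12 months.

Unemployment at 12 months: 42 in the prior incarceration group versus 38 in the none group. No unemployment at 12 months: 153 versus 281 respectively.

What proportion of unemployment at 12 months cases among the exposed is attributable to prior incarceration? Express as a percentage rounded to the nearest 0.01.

From the description: a = 42, b = 153, c = 38, d = 281.
Risk in exposed = 42/195 = 0.21538; risk in unexposed = 38/319 = 0.11912.
RR = 0.21538/0.11912 = 1.80810
AR% = (RR − 1)/RR × 100 = (1.80810 − 1)/1.80810 × 100 = 44.6932%

44.69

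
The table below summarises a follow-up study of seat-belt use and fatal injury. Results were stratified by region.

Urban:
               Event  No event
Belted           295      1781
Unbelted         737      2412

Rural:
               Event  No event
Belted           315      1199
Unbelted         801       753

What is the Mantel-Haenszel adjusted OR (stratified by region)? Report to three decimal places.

OR_MH = Σ(aᵢdᵢ/nᵢ) / Σ(bᵢcᵢ/nᵢ), where nᵢ is the stratum total.
Stratum 1 (Urban): n = 5225; a·d/n = 295·2412/5225 = 136.1799; b·c/n = 1781·737/5225 = 251.2147
Stratum 2 (Rural): n = 3068; a·d/n = 315·753/3068 = 77.3126; b·c/n = 1199·801/3068 = 313.0375
OR_MH = (136.1799 + 77.3126) / (251.2147 + 313.0375) = 213.4925 / 564.2522 = 0.37836

0.378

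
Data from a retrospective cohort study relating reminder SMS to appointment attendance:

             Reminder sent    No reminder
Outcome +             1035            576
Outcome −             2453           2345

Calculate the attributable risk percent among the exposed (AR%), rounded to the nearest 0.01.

33.55

Reading the table with exposure as columns: a = 1035 (Reminder sent, case), b = 2453 (Reminder sent, non-case), c = 576 (No reminder, case), d = 2345.
Risk in exposed = 1035/3488 = 0.29673; risk in unexposed = 576/2921 = 0.19719.
RR = 0.29673/0.19719 = 1.50478
AR% = (RR − 1)/RR × 100 = (1.50478 − 1)/1.50478 × 100 = 33.5451%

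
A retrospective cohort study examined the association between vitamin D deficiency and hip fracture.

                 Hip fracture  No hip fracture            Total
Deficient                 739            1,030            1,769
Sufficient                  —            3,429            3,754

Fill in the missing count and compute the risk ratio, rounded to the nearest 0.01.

The missing cell is in the unexposed row: 3754 − 3429 = 325.
So a = 739, b = 1030, c = 325, d = 3429.
RR = [a/(a+b)] / [c/(c+d)] = (739/1769) / (325/3754) = 0.41775/0.08657 = 4.82534

4.83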